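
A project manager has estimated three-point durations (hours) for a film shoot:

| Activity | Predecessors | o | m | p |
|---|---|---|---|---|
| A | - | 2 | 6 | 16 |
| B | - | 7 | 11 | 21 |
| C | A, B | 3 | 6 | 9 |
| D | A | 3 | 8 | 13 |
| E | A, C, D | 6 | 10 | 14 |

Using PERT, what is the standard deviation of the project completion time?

2.87 hours

te_A = (2 + 4·6 + 16)/6 = 42/6 = 7; σ²_A = ((16−2)/6)² = 5.444
te_B = (7 + 4·11 + 21)/6 = 72/6 = 12; σ²_B = ((21−7)/6)² = 5.444
te_C = (3 + 4·6 + 9)/6 = 36/6 = 6; σ²_C = ((9−3)/6)² = 1.000
te_D = (3 + 4·8 + 13)/6 = 48/6 = 8; σ²_D = ((13−3)/6)² = 2.778
te_E = (6 + 4·10 + 14)/6 = 60/6 = 10; σ²_E = ((14−6)/6)² = 1.778

Forward pass:
ES_A = 0; EF_A = 7
ES_B = 0; EF_B = 12
ES_C = max(EF_A=7, EF_B=12) = 12; EF_C = 12+6 = 18
ES_D = 7; EF_D = 7+8 = 15
ES_E = max(EF_A=7, EF_C=18, EF_D=15) = 18; EF_E = 18+10 = 28
Expected project duration μ = 28 hours. Critical path: B → C → E.

Variance along critical path = 5.444 + 1.000 + 1.778 = 8.222
σ = √8.222 = 2.867 hours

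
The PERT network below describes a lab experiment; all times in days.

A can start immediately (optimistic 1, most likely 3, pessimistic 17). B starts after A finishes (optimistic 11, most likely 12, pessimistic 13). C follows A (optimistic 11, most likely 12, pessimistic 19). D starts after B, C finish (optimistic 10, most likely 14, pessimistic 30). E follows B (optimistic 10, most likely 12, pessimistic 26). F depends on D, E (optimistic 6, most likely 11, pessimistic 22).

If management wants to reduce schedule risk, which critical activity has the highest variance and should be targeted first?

D

te_A = (1 + 4·3 + 17)/6 = 30/6 = 5; σ²_A = ((17−1)/6)² = 7.111
te_B = (11 + 4·12 + 13)/6 = 72/6 = 12; σ²_B = ((13−11)/6)² = 0.111
te_C = (11 + 4·12 + 19)/6 = 78/6 = 13; σ²_C = ((19−11)/6)² = 1.778
te_D = (10 + 4·14 + 30)/6 = 96/6 = 16; σ²_D = ((30−10)/6)² = 11.111
te_E = (10 + 4·12 + 26)/6 = 84/6 = 14; σ²_E = ((26−10)/6)² = 7.111
te_F = (6 + 4·11 + 22)/6 = 72/6 = 12; σ²_F = ((22−6)/6)² = 7.111

Forward pass:
ES_A = 0; EF_A = 5
ES_B = 5; EF_B = 5+12 = 17
ES_C = 5; EF_C = 5+13 = 18
ES_D = max(EF_B=17, EF_C=18) = 18; EF_D = 18+16 = 34
ES_E = 17; EF_E = 17+14 = 31
ES_F = max(EF_D=34, EF_E=31) = 34; EF_F = 34+12 = 46
Expected project duration μ = 46 days. Critical path: A → C → D → F.

Variances on critical path: σ²_A=7.111, σ²_C=1.778, σ²_D=11.111, σ²_F=7.111.
Largest is σ²_D = 11.111.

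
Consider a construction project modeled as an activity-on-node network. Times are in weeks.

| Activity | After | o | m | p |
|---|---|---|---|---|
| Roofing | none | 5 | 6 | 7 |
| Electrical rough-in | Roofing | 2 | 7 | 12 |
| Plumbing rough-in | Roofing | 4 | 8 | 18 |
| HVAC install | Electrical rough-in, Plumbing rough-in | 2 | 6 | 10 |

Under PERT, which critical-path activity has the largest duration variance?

te_Roofing = (5 + 4·6 + 7)/6 = 36/6 = 6; σ²_Roofing = ((7−5)/6)² = 0.111
te_Electrical rough-in = (2 + 4·7 + 12)/6 = 42/6 = 7; σ²_Electrical rough-in = ((12−2)/6)² = 2.778
te_Plumbing rough-in = (4 + 4·8 + 18)/6 = 54/6 = 9; σ²_Plumbing rough-in = ((18−4)/6)² = 5.444
te_HVAC install = (2 + 4·6 + 10)/6 = 36/6 = 6; σ²_HVAC install = ((10−2)/6)² = 1.778

Forward pass:
ES_Roofing = 0; EF_Roofing = 6
ES_Electrical rough-in = 6; EF_Electrical rough-in = 6+7 = 13
ES_Plumbing rough-in = 6; EF_Plumbing rough-in = 6+9 = 15
ES_HVAC install = max(EF_Electrical rough-in=13, EF_Plumbing rough-in=15) = 15; EF_HVAC install = 15+6 = 21
Expected project duration μ = 21 weeks. Critical path: Roofing → Plumbing rough-in → HVAC install.

Variances on critical path: σ²_Roofing=0.111, σ²_Plumbing rough-in=5.444, σ²_HVAC install=1.778.
Largest is σ²_Plumbing rough-in = 5.444.

Plumbing rough-in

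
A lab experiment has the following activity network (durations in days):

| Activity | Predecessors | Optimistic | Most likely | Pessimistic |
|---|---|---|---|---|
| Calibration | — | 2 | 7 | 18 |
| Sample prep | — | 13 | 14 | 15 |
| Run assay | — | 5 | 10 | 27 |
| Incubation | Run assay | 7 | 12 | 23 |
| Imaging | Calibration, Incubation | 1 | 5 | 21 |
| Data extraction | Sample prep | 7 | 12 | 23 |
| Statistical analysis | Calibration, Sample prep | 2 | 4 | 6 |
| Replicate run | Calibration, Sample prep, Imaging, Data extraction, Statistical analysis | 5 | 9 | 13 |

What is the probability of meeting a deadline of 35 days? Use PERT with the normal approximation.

0.150

te_Calibration = (2 + 4·7 + 18)/6 = 48/6 = 8; σ²_Calibration = ((18−2)/6)² = 7.111
te_Sample prep = (13 + 4·14 + 15)/6 = 84/6 = 14; σ²_Sample prep = ((15−13)/6)² = 0.111
te_Run assay = (5 + 4·10 + 27)/6 = 72/6 = 12; σ²_Run assay = ((27−5)/6)² = 13.444
te_Incubation = (7 + 4·12 + 23)/6 = 78/6 = 13; σ²_Incubation = ((23−7)/6)² = 7.111
te_Imaging = (1 + 4·5 + 21)/6 = 42/6 = 7; σ²_Imaging = ((21−1)/6)² = 11.111
te_Data extraction = (7 + 4·12 + 23)/6 = 78/6 = 13; σ²_Data extraction = ((23−7)/6)² = 7.111
te_Statistical analysis = (2 + 4·4 + 6)/6 = 24/6 = 4; σ²_Statistical analysis = ((6−2)/6)² = 0.444
te_Replicate run = (5 + 4·9 + 13)/6 = 54/6 = 9; σ²_Replicate run = ((13−5)/6)² = 1.778

Forward pass:
ES_Calibration = 0; EF_Calibration = 8
ES_Sample prep = 0; EF_Sample prep = 14
ES_Run assay = 0; EF_Run assay = 12
ES_Incubation = 12; EF_Incubation = 12+13 = 25
ES_Imaging = max(EF_Calibration=8, EF_Incubation=25) = 25; EF_Imaging = 25+7 = 32
ES_Data extraction = 14; EF_Data extraction = 14+13 = 27
ES_Statistical analysis = max(EF_Calibration=8, EF_Sample prep=14) = 14; EF_Statistical analysis = 14+4 = 18
ES_Replicate run = max(EF_Calibration=8, EF_Sample prep=14, EF_Imaging=32, EF_Data extraction=27, EF_Statistical analysis=18) = 32; EF_Replicate run = 32+9 = 41
Expected project duration μ = 41 days. Critical path: Run assay → Incubation → Imaging → Replicate run.

Variance along critical path = 13.444 + 7.111 + 11.111 + 1.778 = 33.444; σ = √33.444 = 5.783 days.
Z = (35 − 41) / 5.783 = -1.038
P(T ≤ 35) = Φ(-1.038) ≈ 0.150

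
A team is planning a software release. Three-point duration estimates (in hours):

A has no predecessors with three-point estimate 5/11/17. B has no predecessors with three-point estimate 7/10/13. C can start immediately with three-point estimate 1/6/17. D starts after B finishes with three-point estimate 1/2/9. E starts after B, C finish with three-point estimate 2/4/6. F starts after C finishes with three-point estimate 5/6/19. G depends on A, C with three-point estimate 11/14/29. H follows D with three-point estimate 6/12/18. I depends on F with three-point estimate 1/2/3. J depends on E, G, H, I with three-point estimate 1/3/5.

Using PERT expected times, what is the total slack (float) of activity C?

4 hours

te_A = (5 + 4·11 + 17)/6 = 66/6 = 11
te_B = (7 + 4·10 + 13)/6 = 60/6 = 10
te_C = (1 + 4·6 + 17)/6 = 42/6 = 7
te_D = (1 + 4·2 + 9)/6 = 18/6 = 3
te_E = (2 + 4·4 + 6)/6 = 24/6 = 4
te_F = (5 + 4·6 + 19)/6 = 48/6 = 8
te_G = (11 + 4·14 + 29)/6 = 96/6 = 16
te_H = (6 + 4·12 + 18)/6 = 72/6 = 12
te_I = (1 + 4·2 + 3)/6 = 12/6 = 2
te_J = (1 + 4·3 + 5)/6 = 18/6 = 3

Forward pass:
ES_A = 0; EF_A = 11
ES_B = 0; EF_B = 10
ES_C = 0; EF_C = 7
ES_D = 10; EF_D = 10+3 = 13
ES_E = max(EF_B=10, EF_C=7) = 10; EF_E = 10+4 = 14
ES_F = 7; EF_F = 7+8 = 15
ES_G = max(EF_A=11, EF_C=7) = 11; EF_G = 11+16 = 27
ES_H = 13; EF_H = 13+12 = 25
ES_I = 15; EF_I = 15+2 = 17
ES_J = max(EF_E=14, EF_G=27, EF_H=25, EF_I=17) = 27; EF_J = 27+3 = 30
Expected project duration μ = 30 hours. Critical path: A → G → J.

Backward pass:
LF_J = 30; LS_J = 30−3 = 27
LF_I = LS_J = 27; LS_I = 27−2 = 25
LF_H = LS_J = 27; LS_H = 27−12 = 15
LF_G = LS_J = 27; LS_G = 27−16 = 11
LF_F = LS_I = 25; LS_F = 25−8 = 17
LF_E = LS_J = 27; LS_E = 27−4 = 23
LF_D = LS_H = 15; LS_D = 15−3 = 12
LF_C = min(LS_E=23, LS_F=17, LS_G=11) = 11; LS_C = 11−7 = 4
LF_B = min(LS_D=12, LS_E=23) = 12; LS_B = 12−10 = 2
LF_A = LS_G = 11; LS_A = 11−11 = 0
Slack_C = LS_C − ES_C = 4 − 0 = 4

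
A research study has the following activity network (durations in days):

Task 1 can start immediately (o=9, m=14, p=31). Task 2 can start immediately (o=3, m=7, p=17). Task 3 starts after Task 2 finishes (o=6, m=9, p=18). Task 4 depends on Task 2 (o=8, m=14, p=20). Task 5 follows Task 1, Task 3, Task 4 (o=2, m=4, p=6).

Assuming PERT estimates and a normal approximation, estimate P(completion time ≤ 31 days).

0.944

te_Task 1 = (9 + 4·14 + 31)/6 = 96/6 = 16; σ²_Task 1 = ((31−9)/6)² = 13.444
te_Task 2 = (3 + 4·7 + 17)/6 = 48/6 = 8; σ²_Task 2 = ((17−3)/6)² = 5.444
te_Task 3 = (6 + 4·9 + 18)/6 = 60/6 = 10; σ²_Task 3 = ((18−6)/6)² = 4.000
te_Task 4 = (8 + 4·14 + 20)/6 = 84/6 = 14; σ²_Task 4 = ((20−8)/6)² = 4.000
te_Task 5 = (2 + 4·4 + 6)/6 = 24/6 = 4; σ²_Task 5 = ((6−2)/6)² = 0.444

Forward pass:
ES_Task 1 = 0; EF_Task 1 = 16
ES_Task 2 = 0; EF_Task 2 = 8
ES_Task 3 = 8; EF_Task 3 = 8+10 = 18
ES_Task 4 = 8; EF_Task 4 = 8+14 = 22
ES_Task 5 = max(EF_Task 1=16, EF_Task 3=18, EF_Task 4=22) = 22; EF_Task 5 = 22+4 = 26
Expected project duration μ = 26 days. Critical path: Task 2 → Task 4 → Task 5.

Variance along critical path = 5.444 + 4.000 + 0.444 = 9.889; σ = √9.889 = 3.145 days.
Z = (31 − 26) / 3.145 = 1.590
P(T ≤ 31) = Φ(1.590) ≈ 0.944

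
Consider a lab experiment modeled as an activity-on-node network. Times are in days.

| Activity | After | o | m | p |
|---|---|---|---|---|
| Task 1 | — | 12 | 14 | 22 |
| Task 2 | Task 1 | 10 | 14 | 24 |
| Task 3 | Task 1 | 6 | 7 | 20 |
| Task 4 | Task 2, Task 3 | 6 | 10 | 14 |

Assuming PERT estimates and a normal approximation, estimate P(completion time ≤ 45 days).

0.943

te_Task 1 = (12 + 4·14 + 22)/6 = 90/6 = 15; σ²_Task 1 = ((22−12)/6)² = 2.778
te_Task 2 = (10 + 4·14 + 24)/6 = 90/6 = 15; σ²_Task 2 = ((24−10)/6)² = 5.444
te_Task 3 = (6 + 4·7 + 20)/6 = 54/6 = 9; σ²_Task 3 = ((20−6)/6)² = 5.444
te_Task 4 = (6 + 4·10 + 14)/6 = 60/6 = 10; σ²_Task 4 = ((14−6)/6)² = 1.778

Forward pass:
ES_Task 1 = 0; EF_Task 1 = 15
ES_Task 2 = 15; EF_Task 2 = 15+15 = 30
ES_Task 3 = 15; EF_Task 3 = 15+9 = 24
ES_Task 4 = max(EF_Task 2=30, EF_Task 3=24) = 30; EF_Task 4 = 30+10 = 40
Expected project duration μ = 40 days. Critical path: Task 1 → Task 2 → Task 4.

Variance along critical path = 2.778 + 5.444 + 1.778 = 10.000; σ = √10.000 = 3.162 days.
Z = (45 − 40) / 3.162 = 1.581
P(T ≤ 45) = Φ(1.581) ≈ 0.943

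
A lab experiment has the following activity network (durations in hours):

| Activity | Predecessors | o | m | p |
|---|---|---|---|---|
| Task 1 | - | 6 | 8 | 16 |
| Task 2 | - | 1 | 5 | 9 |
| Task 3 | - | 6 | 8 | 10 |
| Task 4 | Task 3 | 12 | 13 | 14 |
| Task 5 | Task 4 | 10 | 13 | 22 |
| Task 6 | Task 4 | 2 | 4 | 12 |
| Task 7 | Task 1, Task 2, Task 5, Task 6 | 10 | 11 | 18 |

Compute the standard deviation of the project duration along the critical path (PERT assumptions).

2.52 hours

te_Task 1 = (6 + 4·8 + 16)/6 = 54/6 = 9; σ²_Task 1 = ((16−6)/6)² = 2.778
te_Task 2 = (1 + 4·5 + 9)/6 = 30/6 = 5; σ²_Task 2 = ((9−1)/6)² = 1.778
te_Task 3 = (6 + 4·8 + 10)/6 = 48/6 = 8; σ²_Task 3 = ((10−6)/6)² = 0.444
te_Task 4 = (12 + 4·13 + 14)/6 = 78/6 = 13; σ²_Task 4 = ((14−12)/6)² = 0.111
te_Task 5 = (10 + 4·13 + 22)/6 = 84/6 = 14; σ²_Task 5 = ((22−10)/6)² = 4.000
te_Task 6 = (2 + 4·4 + 12)/6 = 30/6 = 5; σ²_Task 6 = ((12−2)/6)² = 2.778
te_Task 7 = (10 + 4·11 + 18)/6 = 72/6 = 12; σ²_Task 7 = ((18−10)/6)² = 1.778

Forward pass:
ES_Task 1 = 0; EF_Task 1 = 9
ES_Task 2 = 0; EF_Task 2 = 5
ES_Task 3 = 0; EF_Task 3 = 8
ES_Task 4 = 8; EF_Task 4 = 8+13 = 21
ES_Task 5 = 21; EF_Task 5 = 21+14 = 35
ES_Task 6 = 21; EF_Task 6 = 21+5 = 26
ES_Task 7 = max(EF_Task 1=9, EF_Task 2=5, EF_Task 5=35, EF_Task 6=26) = 35; EF_Task 7 = 35+12 = 47
Expected project duration μ = 47 hours. Critical path: Task 3 → Task 4 → Task 5 → Task 7.

Variance along critical path = 0.444 + 0.111 + 4.000 + 1.778 = 6.333
σ = √6.333 = 2.517 hours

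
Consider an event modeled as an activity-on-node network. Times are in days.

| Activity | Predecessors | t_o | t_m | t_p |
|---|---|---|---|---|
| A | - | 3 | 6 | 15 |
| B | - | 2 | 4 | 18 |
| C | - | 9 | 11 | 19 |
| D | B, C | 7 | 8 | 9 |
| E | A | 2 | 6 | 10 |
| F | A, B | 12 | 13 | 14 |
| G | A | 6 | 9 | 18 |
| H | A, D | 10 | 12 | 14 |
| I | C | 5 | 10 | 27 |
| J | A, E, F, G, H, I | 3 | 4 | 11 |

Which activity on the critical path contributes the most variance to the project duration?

te_A = (3 + 4·6 + 15)/6 = 42/6 = 7; σ²_A = ((15−3)/6)² = 4.000
te_B = (2 + 4·4 + 18)/6 = 36/6 = 6; σ²_B = ((18−2)/6)² = 7.111
te_C = (9 + 4·11 + 19)/6 = 72/6 = 12; σ²_C = ((19−9)/6)² = 2.778
te_D = (7 + 4·8 + 9)/6 = 48/6 = 8; σ²_D = ((9−7)/6)² = 0.111
te_E = (2 + 4·6 + 10)/6 = 36/6 = 6; σ²_E = ((10−2)/6)² = 1.778
te_F = (12 + 4·13 + 14)/6 = 78/6 = 13; σ²_F = ((14−12)/6)² = 0.111
te_G = (6 + 4·9 + 18)/6 = 60/6 = 10; σ²_G = ((18−6)/6)² = 4.000
te_H = (10 + 4·12 + 14)/6 = 72/6 = 12; σ²_H = ((14−10)/6)² = 0.444
te_I = (5 + 4·10 + 27)/6 = 72/6 = 12; σ²_I = ((27−5)/6)² = 13.444
te_J = (3 + 4·4 + 11)/6 = 30/6 = 5; σ²_J = ((11−3)/6)² = 1.778

Forward pass:
ES_A = 0; EF_A = 7
ES_B = 0; EF_B = 6
ES_C = 0; EF_C = 12
ES_D = max(EF_B=6, EF_C=12) = 12; EF_D = 12+8 = 20
ES_E = 7; EF_E = 7+6 = 13
ES_F = max(EF_A=7, EF_B=6) = 7; EF_F = 7+13 = 20
ES_G = 7; EF_G = 7+10 = 17
ES_H = max(EF_A=7, EF_D=20) = 20; EF_H = 20+12 = 32
ES_I = 12; EF_I = 12+12 = 24
ES_J = max(EF_A=7, EF_E=13, EF_F=20, EF_G=17, EF_H=32, EF_I=24) = 32; EF_J = 32+5 = 37
Expected project duration μ = 37 days. Critical path: C → D → H → J.

Variances on critical path: σ²_C=2.778, σ²_D=0.111, σ²_H=0.444, σ²_J=1.778.
Largest is σ²_C = 2.778.

C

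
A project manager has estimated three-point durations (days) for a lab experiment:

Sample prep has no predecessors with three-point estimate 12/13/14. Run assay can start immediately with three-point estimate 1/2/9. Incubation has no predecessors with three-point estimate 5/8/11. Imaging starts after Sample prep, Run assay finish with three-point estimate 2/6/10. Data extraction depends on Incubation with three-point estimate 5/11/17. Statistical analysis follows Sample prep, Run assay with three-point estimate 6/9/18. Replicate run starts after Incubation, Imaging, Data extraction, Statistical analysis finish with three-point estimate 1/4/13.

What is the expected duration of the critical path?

28 days

te_Sample prep = (12 + 4·13 + 14)/6 = 78/6 = 13
te_Run assay = (1 + 4·2 + 9)/6 = 18/6 = 3
te_Incubation = (5 + 4·8 + 11)/6 = 48/6 = 8
te_Imaging = (2 + 4·6 + 10)/6 = 36/6 = 6
te_Data extraction = (5 + 4·11 + 17)/6 = 66/6 = 11
te_Statistical analysis = (6 + 4·9 + 18)/6 = 60/6 = 10
te_Replicate run = (1 + 4·4 + 13)/6 = 30/6 = 5

Forward pass:
ES_Sample prep = 0; EF_Sample prep = 13
ES_Run assay = 0; EF_Run assay = 3
ES_Incubation = 0; EF_Incubation = 8
ES_Imaging = max(EF_Sample prep=13, EF_Run assay=3) = 13; EF_Imaging = 13+6 = 19
ES_Data extraction = 8; EF_Data extraction = 8+11 = 19
ES_Statistical analysis = max(EF_Sample prep=13, EF_Run assay=3) = 13; EF_Statistical analysis = 13+10 = 23
ES_Replicate run = max(EF_Incubation=8, EF_Imaging=19, EF_Data extraction=19, EF_Statistical analysis=23) = 23; EF_Replicate run = 23+5 = 28
Expected project duration μ = 28 days. Critical path: Sample prep → Statistical analysis → Replicate run.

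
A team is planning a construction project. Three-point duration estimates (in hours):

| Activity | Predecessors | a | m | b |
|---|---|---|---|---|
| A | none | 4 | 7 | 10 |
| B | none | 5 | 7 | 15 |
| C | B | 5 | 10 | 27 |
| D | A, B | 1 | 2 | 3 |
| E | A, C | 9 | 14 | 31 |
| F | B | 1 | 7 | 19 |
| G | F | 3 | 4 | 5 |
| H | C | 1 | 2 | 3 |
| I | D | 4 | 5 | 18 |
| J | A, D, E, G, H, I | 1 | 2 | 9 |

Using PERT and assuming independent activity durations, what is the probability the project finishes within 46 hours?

te_A = (4 + 4·7 + 10)/6 = 42/6 = 7; σ²_A = ((10−4)/6)² = 1.000
te_B = (5 + 4·7 + 15)/6 = 48/6 = 8; σ²_B = ((15−5)/6)² = 2.778
te_C = (5 + 4·10 + 27)/6 = 72/6 = 12; σ²_C = ((27−5)/6)² = 13.444
te_D = (1 + 4·2 + 3)/6 = 12/6 = 2; σ²_D = ((3−1)/6)² = 0.111
te_E = (9 + 4·14 + 31)/6 = 96/6 = 16; σ²_E = ((31−9)/6)² = 13.444
te_F = (1 + 4·7 + 19)/6 = 48/6 = 8; σ²_F = ((19−1)/6)² = 9.000
te_G = (3 + 4·4 + 5)/6 = 24/6 = 4; σ²_G = ((5−3)/6)² = 0.111
te_H = (1 + 4·2 + 3)/6 = 12/6 = 2; σ²_H = ((3−1)/6)² = 0.111
te_I = (4 + 4·5 + 18)/6 = 42/6 = 7; σ²_I = ((18−4)/6)² = 5.444
te_J = (1 + 4·2 + 9)/6 = 18/6 = 3; σ²_J = ((9−1)/6)² = 1.778

Forward pass:
ES_A = 0; EF_A = 7
ES_B = 0; EF_B = 8
ES_C = 8; EF_C = 8+12 = 20
ES_D = max(EF_A=7, EF_B=8) = 8; EF_D = 8+2 = 10
ES_E = max(EF_A=7, EF_C=20) = 20; EF_E = 20+16 = 36
ES_F = 8; EF_F = 8+8 = 16
ES_G = 16; EF_G = 16+4 = 20
ES_H = 20; EF_H = 20+2 = 22
ES_I = 10; EF_I = 10+7 = 17
ES_J = max(EF_A=7, EF_D=10, EF_E=36, EF_G=20, EF_H=22, EF_I=17) = 36; EF_J = 36+3 = 39
Expected project duration μ = 39 hours. Critical path: B → C → E → J.

Variance along critical path = 2.778 + 13.444 + 13.444 + 1.778 = 31.444; σ = √31.444 = 5.608 hours.
Z = (46 − 39) / 5.608 = 1.248
P(T ≤ 46) = Φ(1.248) ≈ 0.894

0.894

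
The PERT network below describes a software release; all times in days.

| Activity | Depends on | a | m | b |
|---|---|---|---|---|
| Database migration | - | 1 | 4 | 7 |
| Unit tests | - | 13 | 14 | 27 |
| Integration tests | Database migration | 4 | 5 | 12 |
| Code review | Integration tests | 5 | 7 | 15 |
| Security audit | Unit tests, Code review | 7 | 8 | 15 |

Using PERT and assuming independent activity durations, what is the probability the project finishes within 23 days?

0.070

te_Database migration = (1 + 4·4 + 7)/6 = 24/6 = 4; σ²_Database migration = ((7−1)/6)² = 1.000
te_Unit tests = (13 + 4·14 + 27)/6 = 96/6 = 16; σ²_Unit tests = ((27−13)/6)² = 5.444
te_Integration tests = (4 + 4·5 + 12)/6 = 36/6 = 6; σ²_Integration tests = ((12−4)/6)² = 1.778
te_Code review = (5 + 4·7 + 15)/6 = 48/6 = 8; σ²_Code review = ((15−5)/6)² = 2.778
te_Security audit = (7 + 4·8 + 15)/6 = 54/6 = 9; σ²_Security audit = ((15−7)/6)² = 1.778

Forward pass:
ES_Database migration = 0; EF_Database migration = 4
ES_Unit tests = 0; EF_Unit tests = 16
ES_Integration tests = 4; EF_Integration tests = 4+6 = 10
ES_Code review = 10; EF_Code review = 10+8 = 18
ES_Security audit = max(EF_Unit tests=16, EF_Code review=18) = 18; EF_Security audit = 18+9 = 27
Expected project duration μ = 27 days. Critical path: Database migration → Integration tests → Code review → Security audit.

Variance along critical path = 1.000 + 1.778 + 2.778 + 1.778 = 7.333; σ = √7.333 = 2.708 days.
Z = (23 − 27) / 2.708 = -1.477
P(T ≤ 23) = Φ(-1.477) ≈ 0.070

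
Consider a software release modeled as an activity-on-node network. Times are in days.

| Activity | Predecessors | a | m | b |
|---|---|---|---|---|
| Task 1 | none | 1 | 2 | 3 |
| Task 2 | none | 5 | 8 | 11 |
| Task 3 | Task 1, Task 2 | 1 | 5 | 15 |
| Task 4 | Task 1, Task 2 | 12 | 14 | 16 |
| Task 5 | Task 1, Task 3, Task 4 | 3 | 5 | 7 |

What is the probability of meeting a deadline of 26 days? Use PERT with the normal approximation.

te_Task 1 = (1 + 4·2 + 3)/6 = 12/6 = 2; σ²_Task 1 = ((3−1)/6)² = 0.111
te_Task 2 = (5 + 4·8 + 11)/6 = 48/6 = 8; σ²_Task 2 = ((11−5)/6)² = 1.000
te_Task 3 = (1 + 4·5 + 15)/6 = 36/6 = 6; σ²_Task 3 = ((15−1)/6)² = 5.444
te_Task 4 = (12 + 4·14 + 16)/6 = 84/6 = 14; σ²_Task 4 = ((16−12)/6)² = 0.444
te_Task 5 = (3 + 4·5 + 7)/6 = 30/6 = 5; σ²_Task 5 = ((7−3)/6)² = 0.444

Forward pass:
ES_Task 1 = 0; EF_Task 1 = 2
ES_Task 2 = 0; EF_Task 2 = 8
ES_Task 3 = max(EF_Task 1=2, EF_Task 2=8) = 8; EF_Task 3 = 8+6 = 14
ES_Task 4 = max(EF_Task 1=2, EF_Task 2=8) = 8; EF_Task 4 = 8+14 = 22
ES_Task 5 = max(EF_Task 1=2, EF_Task 3=14, EF_Task 4=22) = 22; EF_Task 5 = 22+5 = 27
Expected project duration μ = 27 days. Critical path: Task 2 → Task 4 → Task 5.

Variance along critical path = 1.000 + 0.444 + 0.444 = 1.889; σ = √1.889 = 1.374 days.
Z = (26 − 27) / 1.374 = -0.728
P(T ≤ 26) = Φ(-0.728) ≈ 0.233

0.233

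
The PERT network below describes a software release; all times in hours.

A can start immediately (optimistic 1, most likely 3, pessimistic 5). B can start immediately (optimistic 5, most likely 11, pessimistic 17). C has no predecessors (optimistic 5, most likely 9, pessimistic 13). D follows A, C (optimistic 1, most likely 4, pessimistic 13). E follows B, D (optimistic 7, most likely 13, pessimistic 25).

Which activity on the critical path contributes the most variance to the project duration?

E

te_A = (1 + 4·3 + 5)/6 = 18/6 = 3; σ²_A = ((5−1)/6)² = 0.444
te_B = (5 + 4·11 + 17)/6 = 66/6 = 11; σ²_B = ((17−5)/6)² = 4.000
te_C = (5 + 4·9 + 13)/6 = 54/6 = 9; σ²_C = ((13−5)/6)² = 1.778
te_D = (1 + 4·4 + 13)/6 = 30/6 = 5; σ²_D = ((13−1)/6)² = 4.000
te_E = (7 + 4·13 + 25)/6 = 84/6 = 14; σ²_E = ((25−7)/6)² = 9.000

Forward pass:
ES_A = 0; EF_A = 3
ES_B = 0; EF_B = 11
ES_C = 0; EF_C = 9
ES_D = max(EF_A=3, EF_C=9) = 9; EF_D = 9+5 = 14
ES_E = max(EF_B=11, EF_D=14) = 14; EF_E = 14+14 = 28
Expected project duration μ = 28 hours. Critical path: C → D → E.

Variances on critical path: σ²_C=1.778, σ²_D=4.000, σ²_E=9.000.
Largest is σ²_E = 9.000.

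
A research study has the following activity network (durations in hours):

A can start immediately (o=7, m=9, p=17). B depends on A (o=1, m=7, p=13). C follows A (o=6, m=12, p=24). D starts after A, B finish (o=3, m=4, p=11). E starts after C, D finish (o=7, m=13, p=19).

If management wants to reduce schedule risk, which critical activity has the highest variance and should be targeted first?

C

te_A = (7 + 4·9 + 17)/6 = 60/6 = 10; σ²_A = ((17−7)/6)² = 2.778
te_B = (1 + 4·7 + 13)/6 = 42/6 = 7; σ²_B = ((13−1)/6)² = 4.000
te_C = (6 + 4·12 + 24)/6 = 78/6 = 13; σ²_C = ((24−6)/6)² = 9.000
te_D = (3 + 4·4 + 11)/6 = 30/6 = 5; σ²_D = ((11−3)/6)² = 1.778
te_E = (7 + 4·13 + 19)/6 = 78/6 = 13; σ²_E = ((19−7)/6)² = 4.000

Forward pass:
ES_A = 0; EF_A = 10
ES_B = 10; EF_B = 10+7 = 17
ES_C = 10; EF_C = 10+13 = 23
ES_D = max(EF_A=10, EF_B=17) = 17; EF_D = 17+5 = 22
ES_E = max(EF_C=23, EF_D=22) = 23; EF_E = 23+13 = 36
Expected project duration μ = 36 hours. Critical path: A → C → E.

Variances on critical path: σ²_A=2.778, σ²_C=9.000, σ²_E=4.000.
Largest is σ²_C = 9.000.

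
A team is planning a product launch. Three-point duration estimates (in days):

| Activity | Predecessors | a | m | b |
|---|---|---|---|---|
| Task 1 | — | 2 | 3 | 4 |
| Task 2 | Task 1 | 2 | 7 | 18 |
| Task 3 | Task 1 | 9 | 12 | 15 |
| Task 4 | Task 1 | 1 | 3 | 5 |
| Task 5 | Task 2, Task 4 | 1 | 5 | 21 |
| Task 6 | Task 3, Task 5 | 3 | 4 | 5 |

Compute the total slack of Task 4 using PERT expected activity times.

5 days

te_Task 1 = (2 + 4·3 + 4)/6 = 18/6 = 3
te_Task 2 = (2 + 4·7 + 18)/6 = 48/6 = 8
te_Task 3 = (9 + 4·12 + 15)/6 = 72/6 = 12
te_Task 4 = (1 + 4·3 + 5)/6 = 18/6 = 3
te_Task 5 = (1 + 4·5 + 21)/6 = 42/6 = 7
te_Task 6 = (3 + 4·4 + 5)/6 = 24/6 = 4

Forward pass:
ES_Task 1 = 0; EF_Task 1 = 3
ES_Task 2 = 3; EF_Task 2 = 3+8 = 11
ES_Task 3 = 3; EF_Task 3 = 3+12 = 15
ES_Task 4 = 3; EF_Task 4 = 3+3 = 6
ES_Task 5 = max(EF_Task 2=11, EF_Task 4=6) = 11; EF_Task 5 = 11+7 = 18
ES_Task 6 = max(EF_Task 3=15, EF_Task 5=18) = 18; EF_Task 6 = 18+4 = 22
Expected project duration μ = 22 days. Critical path: Task 1 → Task 2 → Task 5 → Task 6.

Backward pass:
LF_Task 6 = 22; LS_Task 6 = 22−4 = 18
LF_Task 5 = LS_Task 6 = 18; LS_Task 5 = 18−7 = 11
LF_Task 4 = LS_Task 5 = 11; LS_Task 4 = 11−3 = 8
LF_Task 3 = LS_Task 6 = 18; LS_Task 3 = 18−12 = 6
LF_Task 2 = LS_Task 5 = 11; LS_Task 2 = 11−8 = 3
LF_Task 1 = min(LS_Task 2=3, LS_Task 3=6, LS_Task 4=8) = 3; LS_Task 1 = 3−3 = 0
Slack_Task 4 = LS_Task 4 − ES_Task 4 = 8 − 3 = 5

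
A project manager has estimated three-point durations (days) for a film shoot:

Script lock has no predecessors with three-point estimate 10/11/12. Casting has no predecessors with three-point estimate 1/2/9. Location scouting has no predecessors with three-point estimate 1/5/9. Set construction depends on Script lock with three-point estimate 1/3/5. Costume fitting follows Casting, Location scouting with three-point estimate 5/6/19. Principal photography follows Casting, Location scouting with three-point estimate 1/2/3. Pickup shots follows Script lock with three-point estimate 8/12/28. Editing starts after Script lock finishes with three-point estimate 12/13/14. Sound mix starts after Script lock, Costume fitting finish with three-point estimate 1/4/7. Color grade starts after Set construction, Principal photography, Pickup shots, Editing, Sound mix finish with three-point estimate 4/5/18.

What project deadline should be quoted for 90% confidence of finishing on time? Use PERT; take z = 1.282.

37.2 days

te_Script lock = (10 + 4·11 + 12)/6 = 66/6 = 11; σ²_Script lock = ((12−10)/6)² = 0.111
te_Casting = (1 + 4·2 + 9)/6 = 18/6 = 3; σ²_Casting = ((9−1)/6)² = 1.778
te_Location scouting = (1 + 4·5 + 9)/6 = 30/6 = 5; σ²_Location scouting = ((9−1)/6)² = 1.778
te_Set construction = (1 + 4·3 + 5)/6 = 18/6 = 3; σ²_Set construction = ((5−1)/6)² = 0.444
te_Costume fitting = (5 + 4·6 + 19)/6 = 48/6 = 8; σ²_Costume fitting = ((19−5)/6)² = 5.444
te_Principal photography = (1 + 4·2 + 3)/6 = 12/6 = 2; σ²_Principal photography = ((3−1)/6)² = 0.111
te_Pickup shots = (8 + 4·12 + 28)/6 = 84/6 = 14; σ²_Pickup shots = ((28−8)/6)² = 11.111
te_Editing = (12 + 4·13 + 14)/6 = 78/6 = 13; σ²_Editing = ((14−12)/6)² = 0.111
te_Sound mix = (1 + 4·4 + 7)/6 = 24/6 = 4; σ²_Sound mix = ((7−1)/6)² = 1.000
te_Color grade = (4 + 4·5 + 18)/6 = 42/6 = 7; σ²_Color grade = ((18−4)/6)² = 5.444

Forward pass:
ES_Script lock = 0; EF_Script lock = 11
ES_Casting = 0; EF_Casting = 3
ES_Location scouting = 0; EF_Location scouting = 5
ES_Set construction = 11; EF_Set construction = 11+3 = 14
ES_Costume fitting = max(EF_Casting=3, EF_Location scouting=5) = 5; EF_Costume fitting = 5+8 = 13
ES_Principal photography = max(EF_Casting=3, EF_Location scouting=5) = 5; EF_Principal photography = 5+2 = 7
ES_Pickup shots = 11; EF_Pickup shots = 11+14 = 25
ES_Editing = 11; EF_Editing = 11+13 = 24
ES_Sound mix = max(EF_Script lock=11, EF_Costume fitting=13) = 13; EF_Sound mix = 13+4 = 17
ES_Color grade = max(EF_Set construction=14, EF_Principal photography=7, EF_Pickup shots=25, EF_Editing=24, EF_Sound mix=17) = 25; EF_Color grade = 25+7 = 32
Expected project duration μ = 32 days. Critical path: Script lock → Pickup shots → Color grade.

Variance along critical path = 0.111 + 11.111 + 5.444 = 16.667; σ = 4.082 days.
D = μ + z·σ = 32 + 1.282·4.082 = 37.2 days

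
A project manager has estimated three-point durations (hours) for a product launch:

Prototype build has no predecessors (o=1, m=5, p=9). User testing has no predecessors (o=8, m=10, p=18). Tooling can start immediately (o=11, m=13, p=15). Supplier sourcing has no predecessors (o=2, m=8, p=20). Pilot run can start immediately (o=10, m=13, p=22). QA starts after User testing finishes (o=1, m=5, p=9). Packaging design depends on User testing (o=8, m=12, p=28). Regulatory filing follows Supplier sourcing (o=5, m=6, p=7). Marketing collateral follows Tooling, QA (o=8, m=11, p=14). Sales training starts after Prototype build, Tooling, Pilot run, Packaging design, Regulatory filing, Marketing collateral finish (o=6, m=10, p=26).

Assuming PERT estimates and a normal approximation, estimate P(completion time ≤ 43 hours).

te_Prototype build = (1 + 4·5 + 9)/6 = 30/6 = 5; σ²_Prototype build = ((9−1)/6)² = 1.778
te_User testing = (8 + 4·10 + 18)/6 = 66/6 = 11; σ²_User testing = ((18−8)/6)² = 2.778
te_Tooling = (11 + 4·13 + 15)/6 = 78/6 = 13; σ²_Tooling = ((15−11)/6)² = 0.444
te_Supplier sourcing = (2 + 4·8 + 20)/6 = 54/6 = 9; σ²_Supplier sourcing = ((20−2)/6)² = 9.000
te_Pilot run = (10 + 4·13 + 22)/6 = 84/6 = 14; σ²_Pilot run = ((22−10)/6)² = 4.000
te_QA = (1 + 4·5 + 9)/6 = 30/6 = 5; σ²_QA = ((9−1)/6)² = 1.778
te_Packaging design = (8 + 4·12 + 28)/6 = 84/6 = 14; σ²_Packaging design = ((28−8)/6)² = 11.111
te_Regulatory filing = (5 + 4·6 + 7)/6 = 36/6 = 6; σ²_Regulatory filing = ((7−5)/6)² = 0.111
te_Marketing collateral = (8 + 4·11 + 14)/6 = 66/6 = 11; σ²_Marketing collateral = ((14−8)/6)² = 1.000
te_Sales training = (6 + 4·10 + 26)/6 = 72/6 = 12; σ²_Sales training = ((26−6)/6)² = 11.111

Forward pass:
ES_Prototype build = 0; EF_Prototype build = 5
ES_User testing = 0; EF_User testing = 11
ES_Tooling = 0; EF_Tooling = 13
ES_Supplier sourcing = 0; EF_Supplier sourcing = 9
ES_Pilot run = 0; EF_Pilot run = 14
ES_QA = 11; EF_QA = 11+5 = 16
ES_Packaging design = 11; EF_Packaging design = 11+14 = 25
ES_Regulatory filing = 9; EF_Regulatory filing = 9+6 = 15
ES_Marketing collateral = max(EF_Tooling=13, EF_QA=16) = 16; EF_Marketing collateral = 16+11 = 27
ES_Sales training = max(EF_Prototype build=5, EF_Tooling=13, EF_Pilot run=14, EF_Packaging design=25, EF_Regulatory filing=15, EF_Marketing collateral=27) = 27; EF_Sales training = 27+12 = 39
Expected project duration μ = 39 hours. Critical path: User testing → QA → Marketing collateral → Sales training.

Variance along critical path = 2.778 + 1.778 + 1.000 + 11.111 = 16.667; σ = √16.667 = 4.082 hours.
Z = (43 − 39) / 4.082 = 0.980
P(T ≤ 43) = Φ(0.980) ≈ 0.836

0.836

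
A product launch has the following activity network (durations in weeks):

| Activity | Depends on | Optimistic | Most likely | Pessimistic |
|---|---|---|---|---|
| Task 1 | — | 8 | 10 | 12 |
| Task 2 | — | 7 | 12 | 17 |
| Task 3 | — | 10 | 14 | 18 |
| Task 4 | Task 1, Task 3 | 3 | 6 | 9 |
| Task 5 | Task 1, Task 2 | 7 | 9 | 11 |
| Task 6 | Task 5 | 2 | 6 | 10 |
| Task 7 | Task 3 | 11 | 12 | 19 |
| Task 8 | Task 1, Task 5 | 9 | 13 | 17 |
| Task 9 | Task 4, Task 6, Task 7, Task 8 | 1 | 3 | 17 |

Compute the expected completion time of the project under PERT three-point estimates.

39 weeks

te_Task 1 = (8 + 4·10 + 12)/6 = 60/6 = 10
te_Task 2 = (7 + 4·12 + 17)/6 = 72/6 = 12
te_Task 3 = (10 + 4·14 + 18)/6 = 84/6 = 14
te_Task 4 = (3 + 4·6 + 9)/6 = 36/6 = 6
te_Task 5 = (7 + 4·9 + 11)/6 = 54/6 = 9
te_Task 6 = (2 + 4·6 + 10)/6 = 36/6 = 6
te_Task 7 = (11 + 4·12 + 19)/6 = 78/6 = 13
te_Task 8 = (9 + 4·13 + 17)/6 = 78/6 = 13
te_Task 9 = (1 + 4·3 + 17)/6 = 30/6 = 5

Forward pass:
ES_Task 1 = 0; EF_Task 1 = 10
ES_Task 2 = 0; EF_Task 2 = 12
ES_Task 3 = 0; EF_Task 3 = 14
ES_Task 4 = max(EF_Task 1=10, EF_Task 3=14) = 14; EF_Task 4 = 14+6 = 20
ES_Task 5 = max(EF_Task 1=10, EF_Task 2=12) = 12; EF_Task 5 = 12+9 = 21
ES_Task 6 = 21; EF_Task 6 = 21+6 = 27
ES_Task 7 = 14; EF_Task 7 = 14+13 = 27
ES_Task 8 = max(EF_Task 1=10, EF_Task 5=21) = 21; EF_Task 8 = 21+13 = 34
ES_Task 9 = max(EF_Task 4=20, EF_Task 6=27, EF_Task 7=27, EF_Task 8=34) = 34; EF_Task 9 = 34+5 = 39
Expected project duration μ = 39 weeks. Critical path: Task 2 → Task 5 → Task 8 → Task 9.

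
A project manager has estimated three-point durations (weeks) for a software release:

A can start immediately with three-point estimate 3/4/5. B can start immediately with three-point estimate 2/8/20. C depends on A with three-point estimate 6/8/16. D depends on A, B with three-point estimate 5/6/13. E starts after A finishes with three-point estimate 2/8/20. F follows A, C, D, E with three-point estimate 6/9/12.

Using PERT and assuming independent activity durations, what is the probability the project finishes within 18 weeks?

0.021

te_A = (3 + 4·4 + 5)/6 = 24/6 = 4; σ²_A = ((5−3)/6)² = 0.111
te_B = (2 + 4·8 + 20)/6 = 54/6 = 9; σ²_B = ((20−2)/6)² = 9.000
te_C = (6 + 4·8 + 16)/6 = 54/6 = 9; σ²_C = ((16−6)/6)² = 2.778
te_D = (5 + 4·6 + 13)/6 = 42/6 = 7; σ²_D = ((13−5)/6)² = 1.778
te_E = (2 + 4·8 + 20)/6 = 54/6 = 9; σ²_E = ((20−2)/6)² = 9.000
te_F = (6 + 4·9 + 12)/6 = 54/6 = 9; σ²_F = ((12−6)/6)² = 1.000

Forward pass:
ES_A = 0; EF_A = 4
ES_B = 0; EF_B = 9
ES_C = 4; EF_C = 4+9 = 13
ES_D = max(EF_A=4, EF_B=9) = 9; EF_D = 9+7 = 16
ES_E = 4; EF_E = 4+9 = 13
ES_F = max(EF_A=4, EF_C=13, EF_D=16, EF_E=13) = 16; EF_F = 16+9 = 25
Expected project duration μ = 25 weeks. Critical path: B → D → F.

Variance along critical path = 9.000 + 1.778 + 1.000 = 11.778; σ = √11.778 = 3.432 weeks.
Z = (18 − 25) / 3.432 = -2.040
P(T ≤ 18) = Φ(-2.040) ≈ 0.021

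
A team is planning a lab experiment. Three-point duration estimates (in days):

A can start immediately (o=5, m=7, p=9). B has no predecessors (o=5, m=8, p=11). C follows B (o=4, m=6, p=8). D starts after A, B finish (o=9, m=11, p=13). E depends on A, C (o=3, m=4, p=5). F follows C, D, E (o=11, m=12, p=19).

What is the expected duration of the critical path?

32 days

te_A = (5 + 4·7 + 9)/6 = 42/6 = 7
te_B = (5 + 4·8 + 11)/6 = 48/6 = 8
te_C = (4 + 4·6 + 8)/6 = 36/6 = 6
te_D = (9 + 4·11 + 13)/6 = 66/6 = 11
te_E = (3 + 4·4 + 5)/6 = 24/6 = 4
te_F = (11 + 4·12 + 19)/6 = 78/6 = 13

Forward pass:
ES_A = 0; EF_A = 7
ES_B = 0; EF_B = 8
ES_C = 8; EF_C = 8+6 = 14
ES_D = max(EF_A=7, EF_B=8) = 8; EF_D = 8+11 = 19
ES_E = max(EF_A=7, EF_C=14) = 14; EF_E = 14+4 = 18
ES_F = max(EF_C=14, EF_D=19, EF_E=18) = 19; EF_F = 19+13 = 32
Expected project duration μ = 32 days. Critical path: B → D → F.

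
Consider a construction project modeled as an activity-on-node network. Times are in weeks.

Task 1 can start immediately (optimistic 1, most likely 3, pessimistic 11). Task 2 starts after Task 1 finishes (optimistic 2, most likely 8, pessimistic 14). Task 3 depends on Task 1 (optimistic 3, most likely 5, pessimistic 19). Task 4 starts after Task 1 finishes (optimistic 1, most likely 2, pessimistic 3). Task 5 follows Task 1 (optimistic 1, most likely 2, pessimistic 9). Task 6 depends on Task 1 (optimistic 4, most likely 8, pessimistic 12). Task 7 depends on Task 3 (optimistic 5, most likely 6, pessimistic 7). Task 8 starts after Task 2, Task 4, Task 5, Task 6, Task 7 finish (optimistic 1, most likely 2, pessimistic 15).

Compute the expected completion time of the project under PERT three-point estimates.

te_Task 1 = (1 + 4·3 + 11)/6 = 24/6 = 4
te_Task 2 = (2 + 4·8 + 14)/6 = 48/6 = 8
te_Task 3 = (3 + 4·5 + 19)/6 = 42/6 = 7
te_Task 4 = (1 + 4·2 + 3)/6 = 12/6 = 2
te_Task 5 = (1 + 4·2 + 9)/6 = 18/6 = 3
te_Task 6 = (4 + 4·8 + 12)/6 = 48/6 = 8
te_Task 7 = (5 + 4·6 + 7)/6 = 36/6 = 6
te_Task 8 = (1 + 4·2 + 15)/6 = 24/6 = 4

Forward pass:
ES_Task 1 = 0; EF_Task 1 = 4
ES_Task 2 = 4; EF_Task 2 = 4+8 = 12
ES_Task 3 = 4; EF_Task 3 = 4+7 = 11
ES_Task 4 = 4; EF_Task 4 = 4+2 = 6
ES_Task 5 = 4; EF_Task 5 = 4+3 = 7
ES_Task 6 = 4; EF_Task 6 = 4+8 = 12
ES_Task 7 = 11; EF_Task 7 = 11+6 = 17
ES_Task 8 = max(EF_Task 2=12, EF_Task 4=6, EF_Task 5=7, EF_Task 6=12, EF_Task 7=17) = 17; EF_Task 8 = 17+4 = 21
Expected project duration μ = 21 weeks. Critical path: Task 1 → Task 3 → Task 7 → Task 8.

21 weeks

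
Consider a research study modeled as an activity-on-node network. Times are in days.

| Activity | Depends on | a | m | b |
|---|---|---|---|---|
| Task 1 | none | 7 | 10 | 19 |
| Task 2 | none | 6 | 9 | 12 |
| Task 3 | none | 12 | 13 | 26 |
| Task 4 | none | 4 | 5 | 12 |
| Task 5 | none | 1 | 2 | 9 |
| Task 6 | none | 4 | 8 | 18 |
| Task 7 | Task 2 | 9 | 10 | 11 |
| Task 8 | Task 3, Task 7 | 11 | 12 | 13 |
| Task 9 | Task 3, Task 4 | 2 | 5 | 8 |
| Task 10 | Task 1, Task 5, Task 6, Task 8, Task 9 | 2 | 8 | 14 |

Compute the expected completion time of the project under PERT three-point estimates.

te_Task 1 = (7 + 4·10 + 19)/6 = 66/6 = 11
te_Task 2 = (6 + 4·9 + 12)/6 = 54/6 = 9
te_Task 3 = (12 + 4·13 + 26)/6 = 90/6 = 15
te_Task 4 = (4 + 4·5 + 12)/6 = 36/6 = 6
te_Task 5 = (1 + 4·2 + 9)/6 = 18/6 = 3
te_Task 6 = (4 + 4·8 + 18)/6 = 54/6 = 9
te_Task 7 = (9 + 4·10 + 11)/6 = 60/6 = 10
te_Task 8 = (11 + 4·12 + 13)/6 = 72/6 = 12
te_Task 9 = (2 + 4·5 + 8)/6 = 30/6 = 5
te_Task 10 = (2 + 4·8 + 14)/6 = 48/6 = 8

Forward pass:
ES_Task 1 = 0; EF_Task 1 = 11
ES_Task 2 = 0; EF_Task 2 = 9
ES_Task 3 = 0; EF_Task 3 = 15
ES_Task 4 = 0; EF_Task 4 = 6
ES_Task 5 = 0; EF_Task 5 = 3
ES_Task 6 = 0; EF_Task 6 = 9
ES_Task 7 = 9; EF_Task 7 = 9+10 = 19
ES_Task 8 = max(EF_Task 3=15, EF_Task 7=19) = 19; EF_Task 8 = 19+12 = 31
ES_Task 9 = max(EF_Task 3=15, EF_Task 4=6) = 15; EF_Task 9 = 15+5 = 20
ES_Task 10 = max(EF_Task 1=11, EF_Task 5=3, EF_Task 6=9, EF_Task 8=31, EF_Task 9=20) = 31; EF_Task 10 = 31+8 = 39
Expected project duration μ = 39 days. Critical path: Task 2 → Task 7 → Task 8 → Task 10.

39 days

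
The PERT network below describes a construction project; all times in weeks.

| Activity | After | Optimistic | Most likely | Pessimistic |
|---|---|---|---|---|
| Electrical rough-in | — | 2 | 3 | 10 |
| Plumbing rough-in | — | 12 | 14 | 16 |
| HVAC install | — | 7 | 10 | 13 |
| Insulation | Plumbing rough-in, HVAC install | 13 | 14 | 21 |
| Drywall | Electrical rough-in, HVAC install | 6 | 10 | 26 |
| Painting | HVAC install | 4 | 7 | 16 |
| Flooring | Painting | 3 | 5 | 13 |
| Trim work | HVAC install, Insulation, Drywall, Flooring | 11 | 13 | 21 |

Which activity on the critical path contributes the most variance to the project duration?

Trim work

te_Electrical rough-in = (2 + 4·3 + 10)/6 = 24/6 = 4; σ²_Electrical rough-in = ((10−2)/6)² = 1.778
te_Plumbing rough-in = (12 + 4·14 + 16)/6 = 84/6 = 14; σ²_Plumbing rough-in = ((16−12)/6)² = 0.444
te_HVAC install = (7 + 4·10 + 13)/6 = 60/6 = 10; σ²_HVAC install = ((13−7)/6)² = 1.000
te_Insulation = (13 + 4·14 + 21)/6 = 90/6 = 15; σ²_Insulation = ((21−13)/6)² = 1.778
te_Drywall = (6 + 4·10 + 26)/6 = 72/6 = 12; σ²_Drywall = ((26−6)/6)² = 11.111
te_Painting = (4 + 4·7 + 16)/6 = 48/6 = 8; σ²_Painting = ((16−4)/6)² = 4.000
te_Flooring = (3 + 4·5 + 13)/6 = 36/6 = 6; σ²_Flooring = ((13−3)/6)² = 2.778
te_Trim work = (11 + 4·13 + 21)/6 = 84/6 = 14; σ²_Trim work = ((21−11)/6)² = 2.778

Forward pass:
ES_Electrical rough-in = 0; EF_Electrical rough-in = 4
ES_Plumbing rough-in = 0; EF_Plumbing rough-in = 14
ES_HVAC install = 0; EF_HVAC install = 10
ES_Insulation = max(EF_Plumbing rough-in=14, EF_HVAC install=10) = 14; EF_Insulation = 14+15 = 29
ES_Drywall = max(EF_Electrical rough-in=4, EF_HVAC install=10) = 10; EF_Drywall = 10+12 = 22
ES_Painting = 10; EF_Painting = 10+8 = 18
ES_Flooring = 18; EF_Flooring = 18+6 = 24
ES_Trim work = max(EF_HVAC install=10, EF_Insulation=29, EF_Drywall=22, EF_Flooring=24) = 29; EF_Trim work = 29+14 = 43
Expected project duration μ = 43 weeks. Critical path: Plumbing rough-in → Insulation → Trim work.

Variances on critical path: σ²_Plumbing rough-in=0.444, σ²_Insulation=1.778, σ²_Trim work=2.778.
Largest is σ²_Trim work = 2.778.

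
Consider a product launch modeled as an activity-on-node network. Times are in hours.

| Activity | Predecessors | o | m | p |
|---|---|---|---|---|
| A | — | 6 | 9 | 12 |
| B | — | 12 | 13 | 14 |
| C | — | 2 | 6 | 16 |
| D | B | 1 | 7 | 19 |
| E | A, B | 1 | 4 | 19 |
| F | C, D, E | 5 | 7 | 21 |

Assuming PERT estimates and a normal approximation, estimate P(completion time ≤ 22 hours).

te_A = (6 + 4·9 + 12)/6 = 54/6 = 9; σ²_A = ((12−6)/6)² = 1.000
te_B = (12 + 4·13 + 14)/6 = 78/6 = 13; σ²_B = ((14−12)/6)² = 0.111
te_C = (2 + 4·6 + 16)/6 = 42/6 = 7; σ²_C = ((16−2)/6)² = 5.444
te_D = (1 + 4·7 + 19)/6 = 48/6 = 8; σ²_D = ((19−1)/6)² = 9.000
te_E = (1 + 4·4 + 19)/6 = 36/6 = 6; σ²_E = ((19−1)/6)² = 9.000
te_F = (5 + 4·7 + 21)/6 = 54/6 = 9; σ²_F = ((21−5)/6)² = 7.111

Forward pass:
ES_A = 0; EF_A = 9
ES_B = 0; EF_B = 13
ES_C = 0; EF_C = 7
ES_D = 13; EF_D = 13+8 = 21
ES_E = max(EF_A=9, EF_B=13) = 13; EF_E = 13+6 = 19
ES_F = max(EF_C=7, EF_D=21, EF_E=19) = 21; EF_F = 21+9 = 30
Expected project duration μ = 30 hours. Critical path: B → D → F.

Variance along critical path = 0.111 + 9.000 + 7.111 = 16.222; σ = √16.222 = 4.028 hours.
Z = (22 − 30) / 4.028 = -1.986
P(T ≤ 22) = Φ(-1.986) ≈ 0.024

0.024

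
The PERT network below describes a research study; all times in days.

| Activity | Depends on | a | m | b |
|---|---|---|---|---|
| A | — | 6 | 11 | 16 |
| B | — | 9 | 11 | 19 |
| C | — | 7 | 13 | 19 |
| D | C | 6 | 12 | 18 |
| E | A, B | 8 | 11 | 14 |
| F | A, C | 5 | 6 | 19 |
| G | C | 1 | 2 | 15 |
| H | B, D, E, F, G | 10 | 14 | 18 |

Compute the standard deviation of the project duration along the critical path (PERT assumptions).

te_A = (6 + 4·11 + 16)/6 = 66/6 = 11; σ²_A = ((16−6)/6)² = 2.778
te_B = (9 + 4·11 + 19)/6 = 72/6 = 12; σ²_B = ((19−9)/6)² = 2.778
te_C = (7 + 4·13 + 19)/6 = 78/6 = 13; σ²_C = ((19−7)/6)² = 4.000
te_D = (6 + 4·12 + 18)/6 = 72/6 = 12; σ²_D = ((18−6)/6)² = 4.000
te_E = (8 + 4·11 + 14)/6 = 66/6 = 11; σ²_E = ((14−8)/6)² = 1.000
te_F = (5 + 4·6 + 19)/6 = 48/6 = 8; σ²_F = ((19−5)/6)² = 5.444
te_G = (1 + 4·2 + 15)/6 = 24/6 = 4; σ²_G = ((15−1)/6)² = 5.444
te_H = (10 + 4·14 + 18)/6 = 84/6 = 14; σ²_H = ((18−10)/6)² = 1.778

Forward pass:
ES_A = 0; EF_A = 11
ES_B = 0; EF_B = 12
ES_C = 0; EF_C = 13
ES_D = 13; EF_D = 13+12 = 25
ES_E = max(EF_A=11, EF_B=12) = 12; EF_E = 12+11 = 23
ES_F = max(EF_A=11, EF_C=13) = 13; EF_F = 13+8 = 21
ES_G = 13; EF_G = 13+4 = 17
ES_H = max(EF_B=12, EF_D=25, EF_E=23, EF_F=21, EF_G=17) = 25; EF_H = 25+14 = 39
Expected project duration μ = 39 days. Critical path: C → D → H.

Variance along critical path = 4.000 + 4.000 + 1.778 = 9.778
σ = √9.778 = 3.127 days

3.13 days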